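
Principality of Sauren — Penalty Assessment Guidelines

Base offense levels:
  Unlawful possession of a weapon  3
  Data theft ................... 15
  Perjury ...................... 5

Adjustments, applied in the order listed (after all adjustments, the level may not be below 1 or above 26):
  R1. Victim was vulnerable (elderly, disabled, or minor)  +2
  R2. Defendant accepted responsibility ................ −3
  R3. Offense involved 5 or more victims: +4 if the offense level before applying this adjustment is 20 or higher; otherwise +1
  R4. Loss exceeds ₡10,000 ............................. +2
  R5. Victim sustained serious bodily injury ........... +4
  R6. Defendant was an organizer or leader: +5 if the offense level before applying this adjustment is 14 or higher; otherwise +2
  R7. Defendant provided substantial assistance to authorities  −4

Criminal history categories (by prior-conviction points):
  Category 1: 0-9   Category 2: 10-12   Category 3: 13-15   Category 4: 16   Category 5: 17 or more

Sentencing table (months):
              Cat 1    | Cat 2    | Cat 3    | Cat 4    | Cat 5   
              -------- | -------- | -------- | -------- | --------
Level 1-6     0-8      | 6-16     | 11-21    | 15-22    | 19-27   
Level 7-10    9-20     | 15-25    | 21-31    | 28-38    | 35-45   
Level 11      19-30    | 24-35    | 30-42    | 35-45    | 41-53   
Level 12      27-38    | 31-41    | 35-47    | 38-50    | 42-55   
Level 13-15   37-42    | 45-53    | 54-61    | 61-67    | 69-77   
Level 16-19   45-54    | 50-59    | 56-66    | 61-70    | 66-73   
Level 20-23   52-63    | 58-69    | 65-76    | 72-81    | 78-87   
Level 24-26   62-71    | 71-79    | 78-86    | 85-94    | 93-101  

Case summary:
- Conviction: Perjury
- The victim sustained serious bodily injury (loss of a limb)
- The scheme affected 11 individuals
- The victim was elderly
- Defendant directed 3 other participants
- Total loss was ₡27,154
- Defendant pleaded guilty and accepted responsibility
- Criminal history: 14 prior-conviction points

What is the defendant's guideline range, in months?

54-61 months

Base offense level for perjury: 5.
R1 applies: 5 + 2 = 7.
R2 applies: 7 − 3 = 4.
R3 applies (level before this adjustment is 4 < 20, so +1): 4 + 1 = 5.
R4 applies: 5 + 2 = 7.
R5 applies: 7 + 4 = 11.
R6 applies (level before this adjustment is 11 < 14, so +2): 11 + 2 = 13.
Final offense level: 13.
Criminal history: 14 prior points → Category 3 (13-15).
Level 13 falls in the 13-15 band.
Grid: Level 13-15 × Category 3 = 54-61 months.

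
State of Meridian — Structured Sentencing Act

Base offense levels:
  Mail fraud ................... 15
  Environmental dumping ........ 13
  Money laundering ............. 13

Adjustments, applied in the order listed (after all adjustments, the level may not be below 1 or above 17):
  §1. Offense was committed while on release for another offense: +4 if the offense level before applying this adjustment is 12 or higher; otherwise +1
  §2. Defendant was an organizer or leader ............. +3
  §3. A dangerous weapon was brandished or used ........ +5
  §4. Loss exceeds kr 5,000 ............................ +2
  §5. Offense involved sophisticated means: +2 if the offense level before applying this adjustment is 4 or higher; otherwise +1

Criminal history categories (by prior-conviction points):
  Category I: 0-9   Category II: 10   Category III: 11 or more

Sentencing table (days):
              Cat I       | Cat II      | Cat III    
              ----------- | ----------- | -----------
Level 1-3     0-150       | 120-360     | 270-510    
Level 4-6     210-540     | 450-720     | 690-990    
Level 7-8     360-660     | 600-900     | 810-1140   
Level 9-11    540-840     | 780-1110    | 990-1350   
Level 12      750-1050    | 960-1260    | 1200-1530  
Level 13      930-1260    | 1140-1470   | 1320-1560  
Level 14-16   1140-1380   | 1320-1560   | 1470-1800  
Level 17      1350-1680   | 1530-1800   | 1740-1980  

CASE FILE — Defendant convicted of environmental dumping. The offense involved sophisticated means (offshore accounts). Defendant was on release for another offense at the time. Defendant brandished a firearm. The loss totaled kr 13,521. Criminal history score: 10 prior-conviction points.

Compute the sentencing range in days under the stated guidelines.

Base offense level for environmental dumping: 13.
§1 applies (level before this adjustment is 13 ≥ 12, so +4): 13 + 4 = 17.
§3 applies: 17 + 5 = 22.
§4 applies: 22 + 2 = 24.
§5 applies (level before this adjustment is 24 ≥ 4, so +2): 24 + 2 = 26.
Level 26 exceeds the maximum of 17; capped at 17.
Final offense level: 17.
Criminal history: 10 prior points → Category II (10).
Level 17 falls in the 17 band.
Grid: Level 17 × Category II = 1530-1800 days.

1530-1800 days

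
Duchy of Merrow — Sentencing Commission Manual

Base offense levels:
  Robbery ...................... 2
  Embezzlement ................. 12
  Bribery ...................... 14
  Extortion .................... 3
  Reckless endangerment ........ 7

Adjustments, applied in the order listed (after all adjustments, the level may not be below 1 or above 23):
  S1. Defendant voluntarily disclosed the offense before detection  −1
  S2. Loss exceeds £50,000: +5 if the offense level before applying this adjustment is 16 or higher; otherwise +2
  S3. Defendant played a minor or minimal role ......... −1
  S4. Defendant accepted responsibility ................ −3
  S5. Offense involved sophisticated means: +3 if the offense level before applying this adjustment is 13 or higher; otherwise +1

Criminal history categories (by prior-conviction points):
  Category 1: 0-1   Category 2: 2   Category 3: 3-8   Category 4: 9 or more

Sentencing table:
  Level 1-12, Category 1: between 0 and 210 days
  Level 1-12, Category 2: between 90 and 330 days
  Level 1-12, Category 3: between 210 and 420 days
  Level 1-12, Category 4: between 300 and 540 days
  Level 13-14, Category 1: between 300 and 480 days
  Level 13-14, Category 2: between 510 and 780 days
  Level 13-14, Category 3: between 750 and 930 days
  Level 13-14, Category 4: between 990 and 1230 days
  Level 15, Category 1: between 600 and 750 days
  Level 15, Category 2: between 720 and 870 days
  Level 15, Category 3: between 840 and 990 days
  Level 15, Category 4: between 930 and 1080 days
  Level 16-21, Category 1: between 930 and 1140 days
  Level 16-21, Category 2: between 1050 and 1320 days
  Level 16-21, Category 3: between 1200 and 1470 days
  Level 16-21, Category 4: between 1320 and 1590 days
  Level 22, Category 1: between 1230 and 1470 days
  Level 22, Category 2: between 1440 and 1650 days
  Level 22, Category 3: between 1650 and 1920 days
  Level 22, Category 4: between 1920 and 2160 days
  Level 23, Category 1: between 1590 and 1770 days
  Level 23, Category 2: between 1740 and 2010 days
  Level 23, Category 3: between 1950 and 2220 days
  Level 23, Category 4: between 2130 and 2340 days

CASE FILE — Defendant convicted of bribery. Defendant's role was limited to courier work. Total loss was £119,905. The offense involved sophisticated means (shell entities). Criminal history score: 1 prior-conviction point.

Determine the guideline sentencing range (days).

930-1140 days

Base offense level for bribery: 14.
S2 applies (level before this adjustment is 14 < 16, so +2): 14 + 2 = 16.
S3 applies: 16 − 1 = 15.
S4 does not apply.
S5 applies (level before this adjustment is 15 ≥ 13, so +3): 15 + 3 = 18.
Final offense level: 18.
Criminal history: 1 prior point → Category 1 (0-1).
Level 18 falls in the 16-21 band.
Grid: Level 16-21 × Category 1 = 930-1140 days.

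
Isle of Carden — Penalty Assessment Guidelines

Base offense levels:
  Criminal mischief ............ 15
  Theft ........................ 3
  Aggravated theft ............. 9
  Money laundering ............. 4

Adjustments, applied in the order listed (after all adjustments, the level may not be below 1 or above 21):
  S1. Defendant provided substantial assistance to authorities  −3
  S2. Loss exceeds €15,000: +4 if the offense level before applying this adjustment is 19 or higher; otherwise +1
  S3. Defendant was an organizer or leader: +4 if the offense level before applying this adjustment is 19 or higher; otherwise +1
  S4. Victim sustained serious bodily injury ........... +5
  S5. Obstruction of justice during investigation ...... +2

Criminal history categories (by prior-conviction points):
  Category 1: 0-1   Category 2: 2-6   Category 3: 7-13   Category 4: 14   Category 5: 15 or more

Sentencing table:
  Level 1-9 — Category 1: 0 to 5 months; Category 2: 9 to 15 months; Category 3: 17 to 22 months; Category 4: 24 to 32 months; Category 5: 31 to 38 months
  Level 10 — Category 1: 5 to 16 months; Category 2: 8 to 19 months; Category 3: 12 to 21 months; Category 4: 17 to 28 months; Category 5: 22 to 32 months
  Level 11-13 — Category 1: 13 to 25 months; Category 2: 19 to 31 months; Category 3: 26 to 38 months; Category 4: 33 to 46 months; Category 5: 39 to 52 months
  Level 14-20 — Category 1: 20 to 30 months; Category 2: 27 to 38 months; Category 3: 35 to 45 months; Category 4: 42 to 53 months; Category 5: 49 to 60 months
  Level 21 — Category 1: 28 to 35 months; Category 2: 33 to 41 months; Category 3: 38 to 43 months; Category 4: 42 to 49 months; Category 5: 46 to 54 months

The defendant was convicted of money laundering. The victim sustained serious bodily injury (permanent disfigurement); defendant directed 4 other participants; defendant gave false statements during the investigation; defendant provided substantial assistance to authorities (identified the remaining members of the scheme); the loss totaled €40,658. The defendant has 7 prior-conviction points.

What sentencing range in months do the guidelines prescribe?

12-21 months

Base offense level for money laundering: 4.
S1 applies: 4 − 3 = 1.
S2 applies (level before this adjustment is 1 < 19, so +1): 1 + 1 = 2.
S3 applies (level before this adjustment is 2 < 19, so +1): 2 + 1 = 3.
S4 applies: 3 + 5 = 8.
S5 applies: 8 + 2 = 10.
Final offense level: 10.
Criminal history: 7 prior points → Category 3 (7-13).
Level 10 falls in the 10 band.
Grid: Level 10 × Category 3 = 12-21 months.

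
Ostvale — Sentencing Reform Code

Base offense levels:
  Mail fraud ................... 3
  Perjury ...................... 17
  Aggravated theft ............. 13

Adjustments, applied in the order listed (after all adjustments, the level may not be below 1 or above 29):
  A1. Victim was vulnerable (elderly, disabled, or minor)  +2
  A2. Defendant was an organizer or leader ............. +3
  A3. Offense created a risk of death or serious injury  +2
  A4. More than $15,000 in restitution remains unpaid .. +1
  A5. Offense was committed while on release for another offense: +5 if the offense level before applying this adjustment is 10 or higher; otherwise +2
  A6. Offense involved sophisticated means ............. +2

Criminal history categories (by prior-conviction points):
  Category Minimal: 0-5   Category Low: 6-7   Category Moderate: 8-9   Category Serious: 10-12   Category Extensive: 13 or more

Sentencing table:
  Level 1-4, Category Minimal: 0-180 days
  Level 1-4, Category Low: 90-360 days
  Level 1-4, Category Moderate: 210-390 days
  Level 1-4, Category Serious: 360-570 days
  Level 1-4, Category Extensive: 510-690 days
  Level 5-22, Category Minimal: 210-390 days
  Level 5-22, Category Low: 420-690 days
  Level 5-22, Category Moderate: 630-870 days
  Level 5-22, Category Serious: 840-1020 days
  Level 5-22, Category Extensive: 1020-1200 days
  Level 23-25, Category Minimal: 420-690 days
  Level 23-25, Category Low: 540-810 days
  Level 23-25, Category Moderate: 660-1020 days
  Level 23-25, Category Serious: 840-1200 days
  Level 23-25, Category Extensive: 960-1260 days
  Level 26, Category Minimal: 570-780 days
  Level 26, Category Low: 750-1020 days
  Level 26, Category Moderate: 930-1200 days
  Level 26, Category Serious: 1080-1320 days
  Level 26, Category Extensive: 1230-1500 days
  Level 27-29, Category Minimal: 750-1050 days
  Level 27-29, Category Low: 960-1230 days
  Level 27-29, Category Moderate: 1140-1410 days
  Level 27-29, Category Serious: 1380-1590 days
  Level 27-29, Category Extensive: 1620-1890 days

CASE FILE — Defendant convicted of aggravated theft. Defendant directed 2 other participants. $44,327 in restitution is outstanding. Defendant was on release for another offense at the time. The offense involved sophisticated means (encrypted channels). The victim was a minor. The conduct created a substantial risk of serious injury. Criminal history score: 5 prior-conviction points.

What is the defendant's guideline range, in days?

Base offense level for aggravated theft: 13.
A1 applies: 13 + 2 = 15.
A2 applies: 15 + 3 = 18.
A3 applies: 18 + 2 = 20.
A4 applies: 20 + 1 = 21.
A5 applies (level before this adjustment is 21 ≥ 10, so +5): 21 + 5 = 26.
A6 applies: 26 + 2 = 28.
Final offense level: 28.
Criminal history: 5 prior points → Category Minimal (0-5).
Level 28 falls in the 27-29 band.
Grid: Level 27-29 × Category Minimal = 750-1050 days.

750-1050 days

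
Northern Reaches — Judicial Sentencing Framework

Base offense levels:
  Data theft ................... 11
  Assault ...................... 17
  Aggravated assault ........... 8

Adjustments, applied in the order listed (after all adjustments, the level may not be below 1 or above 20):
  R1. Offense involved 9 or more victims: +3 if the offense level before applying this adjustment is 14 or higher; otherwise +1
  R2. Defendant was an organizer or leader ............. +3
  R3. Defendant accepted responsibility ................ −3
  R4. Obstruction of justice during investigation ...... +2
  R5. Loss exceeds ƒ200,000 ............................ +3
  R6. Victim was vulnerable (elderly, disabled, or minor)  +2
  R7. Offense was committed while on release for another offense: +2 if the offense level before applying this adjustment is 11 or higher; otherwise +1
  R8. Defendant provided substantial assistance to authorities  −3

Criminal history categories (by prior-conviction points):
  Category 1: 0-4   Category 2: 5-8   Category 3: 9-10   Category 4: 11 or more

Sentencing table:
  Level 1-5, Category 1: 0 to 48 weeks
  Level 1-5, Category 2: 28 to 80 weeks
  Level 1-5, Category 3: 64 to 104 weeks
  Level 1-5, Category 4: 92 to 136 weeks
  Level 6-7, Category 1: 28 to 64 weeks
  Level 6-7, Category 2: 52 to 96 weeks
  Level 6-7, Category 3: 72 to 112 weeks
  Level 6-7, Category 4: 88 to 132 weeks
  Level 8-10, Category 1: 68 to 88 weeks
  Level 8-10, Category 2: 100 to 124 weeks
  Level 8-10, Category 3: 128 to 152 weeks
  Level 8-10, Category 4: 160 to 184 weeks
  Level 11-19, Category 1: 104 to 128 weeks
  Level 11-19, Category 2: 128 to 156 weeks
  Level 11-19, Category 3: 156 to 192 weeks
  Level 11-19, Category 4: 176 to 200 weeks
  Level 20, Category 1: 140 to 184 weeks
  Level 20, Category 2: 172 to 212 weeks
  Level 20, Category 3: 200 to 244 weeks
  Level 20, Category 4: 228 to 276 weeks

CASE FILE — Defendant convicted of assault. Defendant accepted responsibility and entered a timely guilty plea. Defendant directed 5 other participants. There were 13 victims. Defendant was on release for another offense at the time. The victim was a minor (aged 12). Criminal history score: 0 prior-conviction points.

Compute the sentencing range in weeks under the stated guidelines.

140-184 weeks

Base offense level for assault: 17.
R1 applies (level before this adjustment is 17 ≥ 14, so +3): 17 + 3 = 20.
R2 applies: 20 + 3 = 23.
R3 applies: 23 − 3 = 20.
R6 applies: 20 + 2 = 22.
R7 applies (level before this adjustment is 22 ≥ 11, so +2): 22 + 2 = 24.
Level 24 exceeds the maximum of 20; capped at 20.
Final offense level: 20.
Criminal history: 0 prior points → Category 1 (0-4).
Level 20 falls in the 20 band.
Grid: Level 20 × Category 1 = 140-184 weeks.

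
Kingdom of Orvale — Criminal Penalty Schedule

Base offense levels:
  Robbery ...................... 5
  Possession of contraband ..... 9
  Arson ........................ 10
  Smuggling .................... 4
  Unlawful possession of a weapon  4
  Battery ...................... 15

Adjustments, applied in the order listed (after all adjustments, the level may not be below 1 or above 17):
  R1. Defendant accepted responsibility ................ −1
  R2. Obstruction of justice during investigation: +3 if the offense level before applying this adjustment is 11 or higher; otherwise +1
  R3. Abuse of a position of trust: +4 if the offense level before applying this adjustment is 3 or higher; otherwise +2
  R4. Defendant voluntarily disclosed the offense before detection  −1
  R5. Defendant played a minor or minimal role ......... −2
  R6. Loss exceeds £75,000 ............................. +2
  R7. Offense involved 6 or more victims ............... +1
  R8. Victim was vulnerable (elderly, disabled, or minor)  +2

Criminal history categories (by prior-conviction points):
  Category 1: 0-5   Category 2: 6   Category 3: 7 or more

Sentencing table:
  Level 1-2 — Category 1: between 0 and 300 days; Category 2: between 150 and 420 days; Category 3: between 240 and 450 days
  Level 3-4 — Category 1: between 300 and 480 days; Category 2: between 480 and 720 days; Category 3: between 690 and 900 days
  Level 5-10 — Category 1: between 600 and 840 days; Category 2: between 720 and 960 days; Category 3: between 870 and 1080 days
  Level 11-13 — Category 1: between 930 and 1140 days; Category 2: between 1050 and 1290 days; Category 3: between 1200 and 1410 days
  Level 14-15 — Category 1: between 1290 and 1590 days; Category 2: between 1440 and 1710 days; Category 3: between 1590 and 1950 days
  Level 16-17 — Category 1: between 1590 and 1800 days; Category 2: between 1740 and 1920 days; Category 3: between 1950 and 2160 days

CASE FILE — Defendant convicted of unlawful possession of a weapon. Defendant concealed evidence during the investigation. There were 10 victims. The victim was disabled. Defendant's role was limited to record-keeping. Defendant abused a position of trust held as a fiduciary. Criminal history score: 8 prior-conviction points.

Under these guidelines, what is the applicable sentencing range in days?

Base offense level for unlawful possession of a weapon: 4.
R2 applies (level before this adjustment is 4 < 11, so +1): 4 + 1 = 5.
R3 applies (level before this adjustment is 5 ≥ 3, so +4): 5 + 4 = 9.
R5 applies: 9 − 2 = 7.
R7 applies: 7 + 1 = 8.
R8 applies: 8 + 2 = 10.
Final offense level: 10.
Criminal history: 8 prior points → Category 3 (7+).
Level 10 falls in the 5-10 band.
Grid: Level 5-10 × Category 3 = 870-1080 days.

870-1080 days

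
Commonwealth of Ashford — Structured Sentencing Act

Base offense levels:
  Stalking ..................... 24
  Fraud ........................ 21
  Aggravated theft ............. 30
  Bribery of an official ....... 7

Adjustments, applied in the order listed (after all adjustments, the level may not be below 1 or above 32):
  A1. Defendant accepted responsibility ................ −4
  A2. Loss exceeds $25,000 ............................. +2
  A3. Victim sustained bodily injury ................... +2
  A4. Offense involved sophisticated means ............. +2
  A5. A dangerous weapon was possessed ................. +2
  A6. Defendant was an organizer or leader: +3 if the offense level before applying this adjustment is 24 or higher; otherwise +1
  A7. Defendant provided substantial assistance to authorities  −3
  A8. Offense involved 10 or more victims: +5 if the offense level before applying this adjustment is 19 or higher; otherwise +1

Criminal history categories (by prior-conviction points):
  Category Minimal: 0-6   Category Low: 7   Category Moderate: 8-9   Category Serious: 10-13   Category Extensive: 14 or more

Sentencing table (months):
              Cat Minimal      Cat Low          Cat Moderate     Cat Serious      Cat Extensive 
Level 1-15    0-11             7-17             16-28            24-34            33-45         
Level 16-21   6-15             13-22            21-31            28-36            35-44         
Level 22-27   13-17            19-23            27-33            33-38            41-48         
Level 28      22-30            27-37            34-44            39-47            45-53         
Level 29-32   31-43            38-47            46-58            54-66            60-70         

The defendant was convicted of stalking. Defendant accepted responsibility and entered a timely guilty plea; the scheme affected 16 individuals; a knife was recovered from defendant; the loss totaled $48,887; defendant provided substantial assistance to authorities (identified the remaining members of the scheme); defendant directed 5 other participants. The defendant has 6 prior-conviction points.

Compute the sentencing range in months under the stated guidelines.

Base offense level for stalking: 24.
A1 applies: 24 − 4 = 20.
A2 applies: 20 + 2 = 22.
A5 applies: 22 + 2 = 24.
A6 applies (level before this adjustment is 24 ≥ 24, so +3): 24 + 3 = 27.
A7 applies: 27 − 3 = 24.
A8 applies (level before this adjustment is 24 ≥ 19, so +5): 24 + 5 = 29.
Final offense level: 29.
Criminal history: 6 prior points → Category Minimal (0-6).
Level 29 falls in the 29-32 band.
Grid: Level 29-32 × Category Minimal = 31-43 months.

31-43 months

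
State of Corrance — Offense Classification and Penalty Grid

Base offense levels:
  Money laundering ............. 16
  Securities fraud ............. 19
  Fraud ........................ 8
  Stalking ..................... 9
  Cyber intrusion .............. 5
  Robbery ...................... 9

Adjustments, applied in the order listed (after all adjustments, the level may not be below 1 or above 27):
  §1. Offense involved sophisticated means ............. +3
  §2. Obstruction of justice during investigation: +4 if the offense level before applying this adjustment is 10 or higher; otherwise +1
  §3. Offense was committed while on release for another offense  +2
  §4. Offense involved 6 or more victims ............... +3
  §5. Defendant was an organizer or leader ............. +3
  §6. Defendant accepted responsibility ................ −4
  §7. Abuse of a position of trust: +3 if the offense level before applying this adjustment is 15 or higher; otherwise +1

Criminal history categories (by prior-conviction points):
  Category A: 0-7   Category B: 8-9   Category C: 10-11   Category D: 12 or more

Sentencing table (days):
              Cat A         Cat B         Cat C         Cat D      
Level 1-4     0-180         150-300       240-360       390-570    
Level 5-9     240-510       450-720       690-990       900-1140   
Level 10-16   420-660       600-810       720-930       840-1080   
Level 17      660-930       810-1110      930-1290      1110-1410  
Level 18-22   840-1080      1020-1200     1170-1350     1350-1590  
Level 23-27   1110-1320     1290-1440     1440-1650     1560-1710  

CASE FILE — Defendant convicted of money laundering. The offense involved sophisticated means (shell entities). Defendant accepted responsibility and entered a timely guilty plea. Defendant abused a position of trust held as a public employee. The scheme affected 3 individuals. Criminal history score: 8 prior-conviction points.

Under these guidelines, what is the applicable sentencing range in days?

1020-1200 days

Base offense level for money laundering: 16.
§1 applies: 16 + 3 = 19.
§2 does not apply.
§5 does not apply.
§6 applies: 19 − 4 = 15.
§7 applies (level before this adjustment is 15 ≥ 15, so +3): 15 + 3 = 18.
Final offense level: 18.
Criminal history: 8 prior points → Category B (8-9).
Level 18 falls in the 18-22 band.
Grid: Level 18-22 × Category B = 1020-1200 days.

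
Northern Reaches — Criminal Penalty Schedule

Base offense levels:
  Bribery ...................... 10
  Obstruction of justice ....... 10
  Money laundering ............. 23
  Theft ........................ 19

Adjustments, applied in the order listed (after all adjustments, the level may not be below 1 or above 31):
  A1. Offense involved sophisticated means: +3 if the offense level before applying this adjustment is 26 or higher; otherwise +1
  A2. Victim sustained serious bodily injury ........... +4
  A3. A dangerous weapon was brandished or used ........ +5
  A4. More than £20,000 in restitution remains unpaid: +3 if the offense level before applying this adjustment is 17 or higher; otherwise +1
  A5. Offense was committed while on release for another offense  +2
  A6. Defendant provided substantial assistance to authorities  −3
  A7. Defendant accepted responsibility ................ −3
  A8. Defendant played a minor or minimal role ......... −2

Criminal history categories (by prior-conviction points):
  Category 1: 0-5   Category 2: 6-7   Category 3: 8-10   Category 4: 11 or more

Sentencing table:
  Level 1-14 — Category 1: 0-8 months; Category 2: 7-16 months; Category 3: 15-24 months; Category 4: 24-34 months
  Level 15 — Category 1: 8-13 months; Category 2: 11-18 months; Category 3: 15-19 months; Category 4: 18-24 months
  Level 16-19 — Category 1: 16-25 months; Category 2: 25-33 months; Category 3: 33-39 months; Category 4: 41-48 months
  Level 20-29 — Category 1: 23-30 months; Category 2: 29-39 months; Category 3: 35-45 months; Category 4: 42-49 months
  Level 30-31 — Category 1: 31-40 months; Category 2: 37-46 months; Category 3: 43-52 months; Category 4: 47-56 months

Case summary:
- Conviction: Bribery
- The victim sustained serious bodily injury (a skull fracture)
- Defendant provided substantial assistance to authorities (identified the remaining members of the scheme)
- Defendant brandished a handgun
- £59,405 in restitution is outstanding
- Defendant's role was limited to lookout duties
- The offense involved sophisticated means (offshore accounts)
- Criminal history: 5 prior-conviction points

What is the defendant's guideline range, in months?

Base offense level for bribery: 10.
A1 applies (level before this adjustment is 10 < 26, so +1): 10 + 1 = 11.
A2 applies: 11 + 4 = 15.
A3 applies: 15 + 5 = 20.
A4 applies (level before this adjustment is 20 ≥ 17, so +3): 20 + 3 = 23.
A5 does not apply.
A6 applies: 23 − 3 = 20.
A8 applies: 20 − 2 = 18.
Final offense level: 18.
Criminal history: 5 prior points → Category 1 (0-5).
Level 18 falls in the 16-19 band.
Grid: Level 16-19 × Category 1 = 16-25 months.

16-25 months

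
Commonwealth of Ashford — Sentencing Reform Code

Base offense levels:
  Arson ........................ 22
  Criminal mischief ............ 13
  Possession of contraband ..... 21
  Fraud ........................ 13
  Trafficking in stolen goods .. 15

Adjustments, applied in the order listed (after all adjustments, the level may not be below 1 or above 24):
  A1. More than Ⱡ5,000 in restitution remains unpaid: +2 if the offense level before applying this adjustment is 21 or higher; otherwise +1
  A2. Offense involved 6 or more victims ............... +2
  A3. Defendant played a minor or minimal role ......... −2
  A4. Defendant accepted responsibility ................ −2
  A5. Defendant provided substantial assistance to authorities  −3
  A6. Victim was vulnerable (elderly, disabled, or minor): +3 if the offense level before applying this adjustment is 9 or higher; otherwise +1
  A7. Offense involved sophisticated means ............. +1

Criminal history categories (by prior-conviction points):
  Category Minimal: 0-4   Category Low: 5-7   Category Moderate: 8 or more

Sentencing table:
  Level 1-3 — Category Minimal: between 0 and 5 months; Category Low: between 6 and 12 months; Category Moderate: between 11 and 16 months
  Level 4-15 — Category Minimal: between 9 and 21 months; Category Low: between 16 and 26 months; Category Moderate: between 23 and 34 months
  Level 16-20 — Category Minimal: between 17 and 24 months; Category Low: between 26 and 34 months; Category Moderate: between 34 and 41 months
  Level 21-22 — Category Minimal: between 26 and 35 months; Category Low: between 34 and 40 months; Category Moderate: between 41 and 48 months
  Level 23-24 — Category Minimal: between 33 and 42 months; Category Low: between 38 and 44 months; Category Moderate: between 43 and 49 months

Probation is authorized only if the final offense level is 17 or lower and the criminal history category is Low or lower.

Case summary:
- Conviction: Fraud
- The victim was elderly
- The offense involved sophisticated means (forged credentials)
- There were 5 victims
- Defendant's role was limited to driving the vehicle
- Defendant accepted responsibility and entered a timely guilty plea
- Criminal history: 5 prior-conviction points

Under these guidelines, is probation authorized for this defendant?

Yes

Base offense level for fraud: 13.
A3 applies: 13 − 2 = 11.
A4 applies: 11 − 2 = 9.
A6 applies (level before this adjustment is 9 ≥ 9, so +3): 9 + 3 = 12.
A7 applies: 12 + 1 = 13.
Final offense level: 13.
Criminal history: 5 prior points → Category Low (5-7).
Level 13 falls in the 4-15 band.
Grid: Level 4-15 × Category Low = 16-26 months.
Probation check: level 13 ≤ 17 and category Low ≤ Low → eligible.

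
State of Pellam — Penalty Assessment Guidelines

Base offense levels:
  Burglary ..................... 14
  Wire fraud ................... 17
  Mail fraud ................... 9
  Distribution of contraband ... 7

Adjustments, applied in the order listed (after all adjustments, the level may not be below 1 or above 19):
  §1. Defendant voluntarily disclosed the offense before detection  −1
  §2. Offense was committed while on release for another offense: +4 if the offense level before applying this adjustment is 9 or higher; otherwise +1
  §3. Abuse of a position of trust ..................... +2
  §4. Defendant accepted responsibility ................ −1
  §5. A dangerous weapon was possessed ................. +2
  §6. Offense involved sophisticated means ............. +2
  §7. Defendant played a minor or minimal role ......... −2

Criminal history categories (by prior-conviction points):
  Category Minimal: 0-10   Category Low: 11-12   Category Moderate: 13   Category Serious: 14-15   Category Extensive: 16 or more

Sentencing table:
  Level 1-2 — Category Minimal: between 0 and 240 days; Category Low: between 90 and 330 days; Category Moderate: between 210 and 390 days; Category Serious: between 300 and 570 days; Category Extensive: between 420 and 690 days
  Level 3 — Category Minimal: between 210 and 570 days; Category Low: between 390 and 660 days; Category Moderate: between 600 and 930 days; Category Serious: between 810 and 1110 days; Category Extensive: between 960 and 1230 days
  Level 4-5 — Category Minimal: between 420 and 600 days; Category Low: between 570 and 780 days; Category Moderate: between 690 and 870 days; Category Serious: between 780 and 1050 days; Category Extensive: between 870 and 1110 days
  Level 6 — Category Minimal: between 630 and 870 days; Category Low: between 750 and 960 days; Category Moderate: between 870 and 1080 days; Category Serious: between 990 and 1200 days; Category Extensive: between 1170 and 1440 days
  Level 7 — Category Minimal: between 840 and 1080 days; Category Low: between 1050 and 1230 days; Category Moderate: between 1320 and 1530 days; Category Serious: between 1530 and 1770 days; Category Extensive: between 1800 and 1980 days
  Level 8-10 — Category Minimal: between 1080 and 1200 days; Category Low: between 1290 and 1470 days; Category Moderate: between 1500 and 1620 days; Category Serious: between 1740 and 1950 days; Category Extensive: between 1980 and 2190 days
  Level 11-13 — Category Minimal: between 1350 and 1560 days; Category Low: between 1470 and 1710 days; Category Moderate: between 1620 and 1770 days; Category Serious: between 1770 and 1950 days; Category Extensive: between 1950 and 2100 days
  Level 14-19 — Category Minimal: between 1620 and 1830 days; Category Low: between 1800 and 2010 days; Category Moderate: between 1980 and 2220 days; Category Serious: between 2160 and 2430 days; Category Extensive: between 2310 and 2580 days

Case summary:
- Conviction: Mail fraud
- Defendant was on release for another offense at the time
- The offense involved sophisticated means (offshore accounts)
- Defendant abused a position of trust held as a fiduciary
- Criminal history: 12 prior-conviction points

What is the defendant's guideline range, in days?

Base offense level for mail fraud: 9.
§2 applies (level before this adjustment is 9 ≥ 9, so +4): 9 + 4 = 13.
§3 applies: 13 + 2 = 15.
§6 applies: 15 + 2 = 17.
§7 does not apply.
Final offense level: 17.
Criminal history: 12 prior points → Category Low (11-12).
Level 17 falls in the 14-19 band.
Grid: Level 14-19 × Category Low = 1800-2010 days.

1800-2010 days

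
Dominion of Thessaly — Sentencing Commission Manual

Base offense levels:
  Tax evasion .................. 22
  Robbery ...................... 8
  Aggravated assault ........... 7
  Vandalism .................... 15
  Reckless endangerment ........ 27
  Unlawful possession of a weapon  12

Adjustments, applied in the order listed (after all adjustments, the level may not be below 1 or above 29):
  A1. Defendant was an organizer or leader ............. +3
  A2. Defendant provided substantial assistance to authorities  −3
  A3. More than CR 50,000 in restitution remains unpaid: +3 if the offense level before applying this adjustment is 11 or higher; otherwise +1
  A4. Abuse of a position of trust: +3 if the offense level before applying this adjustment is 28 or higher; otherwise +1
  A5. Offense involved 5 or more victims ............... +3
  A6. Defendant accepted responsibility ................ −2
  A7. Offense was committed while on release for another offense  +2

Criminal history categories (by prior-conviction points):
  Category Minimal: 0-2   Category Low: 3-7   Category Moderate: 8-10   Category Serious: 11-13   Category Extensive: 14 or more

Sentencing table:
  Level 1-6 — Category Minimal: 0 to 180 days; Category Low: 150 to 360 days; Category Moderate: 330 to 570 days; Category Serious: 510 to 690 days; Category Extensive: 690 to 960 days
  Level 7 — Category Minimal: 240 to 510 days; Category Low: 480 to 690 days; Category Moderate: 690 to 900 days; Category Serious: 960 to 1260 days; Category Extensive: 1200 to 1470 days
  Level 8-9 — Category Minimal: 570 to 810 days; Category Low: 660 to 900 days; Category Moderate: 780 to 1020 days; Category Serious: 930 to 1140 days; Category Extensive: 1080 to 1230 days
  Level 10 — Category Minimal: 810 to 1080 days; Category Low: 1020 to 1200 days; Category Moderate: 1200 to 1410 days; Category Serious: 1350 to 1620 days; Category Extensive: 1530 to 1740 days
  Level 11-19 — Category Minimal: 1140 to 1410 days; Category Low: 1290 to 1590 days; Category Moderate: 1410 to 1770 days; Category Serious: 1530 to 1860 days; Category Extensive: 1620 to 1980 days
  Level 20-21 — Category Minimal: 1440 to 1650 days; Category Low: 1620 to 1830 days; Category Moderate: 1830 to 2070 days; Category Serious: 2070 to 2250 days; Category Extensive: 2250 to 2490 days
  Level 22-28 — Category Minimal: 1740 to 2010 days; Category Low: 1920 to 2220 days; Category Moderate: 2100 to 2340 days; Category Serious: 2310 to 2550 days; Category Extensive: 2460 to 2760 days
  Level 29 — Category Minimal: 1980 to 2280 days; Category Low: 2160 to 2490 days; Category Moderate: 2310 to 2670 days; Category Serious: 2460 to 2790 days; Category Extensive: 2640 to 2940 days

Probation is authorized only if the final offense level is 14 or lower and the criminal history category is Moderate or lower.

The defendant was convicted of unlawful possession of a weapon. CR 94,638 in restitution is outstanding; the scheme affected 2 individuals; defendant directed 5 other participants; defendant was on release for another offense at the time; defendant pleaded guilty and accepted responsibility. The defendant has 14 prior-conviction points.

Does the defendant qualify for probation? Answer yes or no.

Base offense level for unlawful possession of a weapon: 12.
A1 applies: 12 + 3 = 15.
A2 does not apply.
A3 applies (level before this adjustment is 15 ≥ 11, so +3): 15 + 3 = 18.
A5 does not apply.
A6 applies: 18 − 2 = 16.
A7 applies: 16 + 2 = 18.
Final offense level: 18.
Criminal history: 14 prior points → Category Extensive (14+).
Level 18 falls in the 11-19 band.
Grid: Level 11-19 × Category Extensive = 1620-1980 days.
Probation check: level 18 > 14 and category Extensive > Moderate → not eligible.

No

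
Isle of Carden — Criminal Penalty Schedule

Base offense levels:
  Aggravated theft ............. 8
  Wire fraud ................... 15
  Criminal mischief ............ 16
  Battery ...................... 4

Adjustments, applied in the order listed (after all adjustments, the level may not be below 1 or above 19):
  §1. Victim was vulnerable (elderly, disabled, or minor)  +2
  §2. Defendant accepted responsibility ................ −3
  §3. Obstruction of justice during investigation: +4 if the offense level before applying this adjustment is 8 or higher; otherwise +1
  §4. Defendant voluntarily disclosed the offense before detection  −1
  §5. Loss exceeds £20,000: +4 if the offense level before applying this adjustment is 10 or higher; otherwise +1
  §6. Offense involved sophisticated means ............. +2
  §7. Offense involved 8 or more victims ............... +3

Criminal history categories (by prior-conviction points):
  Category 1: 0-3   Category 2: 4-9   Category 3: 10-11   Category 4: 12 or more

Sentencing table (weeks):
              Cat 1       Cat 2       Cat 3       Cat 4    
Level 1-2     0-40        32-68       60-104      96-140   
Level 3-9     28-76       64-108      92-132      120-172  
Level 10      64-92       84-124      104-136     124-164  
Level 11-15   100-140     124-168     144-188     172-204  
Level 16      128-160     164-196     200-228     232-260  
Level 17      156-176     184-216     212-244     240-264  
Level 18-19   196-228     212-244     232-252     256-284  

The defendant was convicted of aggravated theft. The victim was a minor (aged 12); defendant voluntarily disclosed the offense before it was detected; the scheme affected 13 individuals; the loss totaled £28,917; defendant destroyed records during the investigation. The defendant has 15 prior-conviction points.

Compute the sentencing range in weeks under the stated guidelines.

256-284 weeks

Base offense level for aggravated theft: 8.
§1 applies: 8 + 2 = 10.
§3 applies (level before this adjustment is 10 ≥ 8, so +4): 10 + 4 = 14.
§4 applies: 14 − 1 = 13.
§5 applies (level before this adjustment is 13 ≥ 10, so +4): 13 + 4 = 17.
§7 applies: 17 + 3 = 20.
Level 20 exceeds the maximum of 19; capped at 19.
Final offense level: 19.
Criminal history: 15 prior points → Category 4 (12+).
Level 19 falls in the 18-19 band.
Grid: Level 18-19 × Category 4 = 256-284 weeks.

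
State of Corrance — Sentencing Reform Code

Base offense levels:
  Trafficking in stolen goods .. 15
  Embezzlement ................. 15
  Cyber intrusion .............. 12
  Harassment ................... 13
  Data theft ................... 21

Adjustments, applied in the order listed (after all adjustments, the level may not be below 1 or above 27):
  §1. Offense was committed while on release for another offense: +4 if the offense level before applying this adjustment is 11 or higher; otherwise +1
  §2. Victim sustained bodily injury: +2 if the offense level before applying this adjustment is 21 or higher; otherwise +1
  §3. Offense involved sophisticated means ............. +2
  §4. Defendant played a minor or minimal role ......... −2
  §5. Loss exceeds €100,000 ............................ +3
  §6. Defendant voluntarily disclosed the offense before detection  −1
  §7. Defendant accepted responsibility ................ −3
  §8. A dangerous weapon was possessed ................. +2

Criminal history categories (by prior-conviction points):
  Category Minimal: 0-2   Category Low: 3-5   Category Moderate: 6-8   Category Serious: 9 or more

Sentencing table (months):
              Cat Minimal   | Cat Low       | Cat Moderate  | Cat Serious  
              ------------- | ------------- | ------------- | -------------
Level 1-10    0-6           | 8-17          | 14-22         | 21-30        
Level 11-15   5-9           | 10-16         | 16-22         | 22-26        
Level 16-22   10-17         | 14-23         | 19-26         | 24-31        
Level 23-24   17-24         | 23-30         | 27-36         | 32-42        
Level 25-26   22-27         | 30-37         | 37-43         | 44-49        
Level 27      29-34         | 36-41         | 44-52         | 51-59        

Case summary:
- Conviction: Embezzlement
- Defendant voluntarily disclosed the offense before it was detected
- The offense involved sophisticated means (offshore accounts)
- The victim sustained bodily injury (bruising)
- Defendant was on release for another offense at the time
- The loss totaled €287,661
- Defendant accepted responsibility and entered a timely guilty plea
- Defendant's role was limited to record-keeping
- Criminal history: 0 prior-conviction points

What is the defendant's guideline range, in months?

Base offense level for embezzlement: 15.
§1 applies (level before this adjustment is 15 ≥ 11, so +4): 15 + 4 = 19.
§2 applies (level before this adjustment is 19 < 21, so +1): 19 + 1 = 20.
§3 applies: 20 + 2 = 22.
§4 applies: 22 − 2 = 20.
§5 applies: 20 + 3 = 23.
§6 applies: 23 − 1 = 22.
§7 applies: 22 − 3 = 19.
Final offense level: 19.
Criminal history: 0 prior points → Category Minimal (0-2).
Level 19 falls in the 16-22 band.
Grid: Level 16-22 × Category Minimal = 10-17 months.

10-17 months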